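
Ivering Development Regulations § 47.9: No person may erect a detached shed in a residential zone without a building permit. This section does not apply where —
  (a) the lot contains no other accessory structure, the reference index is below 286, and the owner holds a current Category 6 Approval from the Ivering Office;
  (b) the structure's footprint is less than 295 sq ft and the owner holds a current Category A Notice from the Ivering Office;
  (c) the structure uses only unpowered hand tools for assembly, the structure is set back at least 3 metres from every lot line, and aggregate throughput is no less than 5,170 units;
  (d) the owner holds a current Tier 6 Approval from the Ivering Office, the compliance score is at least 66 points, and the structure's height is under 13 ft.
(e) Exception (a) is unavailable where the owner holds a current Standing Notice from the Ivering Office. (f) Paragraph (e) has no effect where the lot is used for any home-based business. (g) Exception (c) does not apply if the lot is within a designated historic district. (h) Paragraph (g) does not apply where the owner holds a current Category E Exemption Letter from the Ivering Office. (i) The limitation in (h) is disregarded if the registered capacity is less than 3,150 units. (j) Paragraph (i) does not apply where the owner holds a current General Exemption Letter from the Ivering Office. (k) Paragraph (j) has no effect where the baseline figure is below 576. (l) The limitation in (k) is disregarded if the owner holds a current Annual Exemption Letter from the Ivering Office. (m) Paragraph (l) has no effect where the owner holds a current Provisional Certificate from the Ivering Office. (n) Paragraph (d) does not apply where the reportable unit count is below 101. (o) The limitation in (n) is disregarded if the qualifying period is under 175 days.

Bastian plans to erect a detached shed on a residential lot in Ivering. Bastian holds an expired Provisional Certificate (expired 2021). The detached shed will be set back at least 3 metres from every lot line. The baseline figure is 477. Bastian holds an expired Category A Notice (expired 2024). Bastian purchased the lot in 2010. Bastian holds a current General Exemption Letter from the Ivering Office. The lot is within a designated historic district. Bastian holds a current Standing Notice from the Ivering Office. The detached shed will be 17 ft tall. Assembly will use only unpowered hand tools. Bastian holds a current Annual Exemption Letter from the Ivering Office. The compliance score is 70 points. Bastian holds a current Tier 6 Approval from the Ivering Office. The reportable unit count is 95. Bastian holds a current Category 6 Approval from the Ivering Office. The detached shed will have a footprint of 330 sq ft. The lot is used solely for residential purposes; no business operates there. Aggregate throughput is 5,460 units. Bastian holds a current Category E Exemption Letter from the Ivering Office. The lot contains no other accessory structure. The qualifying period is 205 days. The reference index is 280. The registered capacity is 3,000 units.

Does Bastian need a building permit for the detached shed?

No — exception (c) applies; Bastian does not need a building permit.

Exception (a) is satisfied on its face — the lot has no other accessory structure; the reference index is 280, below the 286 limit; a current Category 6 Approval is held. But: (e) operates against (a): a current Standing Notice is held. (f) does not operate here (the lot is solely residential), so (e) stands. (a) is therefore removed.
Exception (b) requires that the structure's footprint is less than 295 sq ft; but the structure's footprint is 330 sq ft, not less than 295 sq ft, so (b) is unavailable.
Exception (c) is satisfied on its face — assembly uses only hand tools; the setback is at least 3 m on every side; aggregate throughput is 5,460 units, meeting the 5,170 units threshold. Considering the limiting provisions: (g) is engaged (the lot is in a historic district), but is displaced by (h): (h) is engaged — a current Category E Exemption Letter is held. (i) would limit (h) — the registered capacity is 3,000 units, less than the 3,150 units limit — but (j) sets (i) aside: (j) operates against (i): a current General Exemption Letter is held. (k) operates (the baseline figure is 477, below the 576 limit), but is overridden by (l): (l) is triggered — a current Annual Exemption Letter is held. (m) is not engaged (there is no Provisional Certificate in force), so (l) stands. Exception (c) stands.
Exception (d) fails — the structure's height is 17 ft, not under 13 ft.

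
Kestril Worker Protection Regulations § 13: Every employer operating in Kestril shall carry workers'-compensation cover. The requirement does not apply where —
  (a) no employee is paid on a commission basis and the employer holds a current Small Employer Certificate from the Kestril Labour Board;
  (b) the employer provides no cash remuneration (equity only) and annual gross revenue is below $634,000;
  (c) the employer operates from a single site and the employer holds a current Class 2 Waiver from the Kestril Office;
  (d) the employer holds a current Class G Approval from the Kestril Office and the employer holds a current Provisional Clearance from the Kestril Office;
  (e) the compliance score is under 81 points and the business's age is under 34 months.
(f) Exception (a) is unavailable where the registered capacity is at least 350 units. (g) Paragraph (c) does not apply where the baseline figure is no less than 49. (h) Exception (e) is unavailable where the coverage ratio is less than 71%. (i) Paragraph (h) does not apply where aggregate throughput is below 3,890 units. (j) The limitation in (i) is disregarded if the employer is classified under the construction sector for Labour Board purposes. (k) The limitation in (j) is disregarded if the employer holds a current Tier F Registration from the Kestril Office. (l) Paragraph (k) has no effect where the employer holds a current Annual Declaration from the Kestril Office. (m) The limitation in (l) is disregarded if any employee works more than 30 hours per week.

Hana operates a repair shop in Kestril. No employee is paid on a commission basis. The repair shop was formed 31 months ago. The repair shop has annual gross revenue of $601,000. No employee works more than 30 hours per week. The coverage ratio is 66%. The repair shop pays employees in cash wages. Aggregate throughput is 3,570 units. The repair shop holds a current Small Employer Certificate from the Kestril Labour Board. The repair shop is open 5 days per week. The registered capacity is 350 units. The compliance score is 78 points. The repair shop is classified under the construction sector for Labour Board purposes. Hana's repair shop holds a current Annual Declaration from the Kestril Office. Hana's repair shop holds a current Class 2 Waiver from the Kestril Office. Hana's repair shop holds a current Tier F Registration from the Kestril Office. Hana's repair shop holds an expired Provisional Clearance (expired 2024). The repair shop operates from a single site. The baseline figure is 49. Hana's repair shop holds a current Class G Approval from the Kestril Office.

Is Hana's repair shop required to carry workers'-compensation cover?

Exception (a)'s conditions are all satisfied: no employee is paid on commission; a current Small Employer Certificate is held. However, paragraph (f) must be considered: (f) applies — the registered capacity is 350 units, meeting the 350 units threshold. So (a) is unavailable.
Exception (b) requires that the employer provides no cash remuneration (equity only); but employees are paid cash wages, so (b) is unavailable.
Exception (c): the employer operates from a single site; a current Class 2 Waiver is held — every condition holds. However, paragraph (g) must be considered: (g) operates against (c): the baseline figure is 49, meeting the 49 threshold. Exception (c) does not apply.
Exception (d) fails — no current Provisional Clearance is held.
All of (e)'s requirements are met (the compliance score is 78 points, under the 81 points limit; the business's age is 31 months, under the 34 months limit). But applying paragraphs (h)–(m): (h) operates against (e): the coverage ratio is 66%, less than the 71% limit. (i) is engaged (aggregate throughput is 3,570 units, below the 3,890 units limit), but is overridden by (j): (j) operates against (i): the repair shop is classified under the construction sector. (k) would limit (j) — a current Tier F Registration is held — but (l) sets (k) aside: (l) operates against (k): a current Annual Declaration is held. (m) is not engaged (no employee exceeds 30 hours/week), so (l) stands. (e) is therefore removed.
No exception is made out. Hana's repair shop falls within the general rule.

Yes — Hana's repair shop must carry workers'-compensation cover.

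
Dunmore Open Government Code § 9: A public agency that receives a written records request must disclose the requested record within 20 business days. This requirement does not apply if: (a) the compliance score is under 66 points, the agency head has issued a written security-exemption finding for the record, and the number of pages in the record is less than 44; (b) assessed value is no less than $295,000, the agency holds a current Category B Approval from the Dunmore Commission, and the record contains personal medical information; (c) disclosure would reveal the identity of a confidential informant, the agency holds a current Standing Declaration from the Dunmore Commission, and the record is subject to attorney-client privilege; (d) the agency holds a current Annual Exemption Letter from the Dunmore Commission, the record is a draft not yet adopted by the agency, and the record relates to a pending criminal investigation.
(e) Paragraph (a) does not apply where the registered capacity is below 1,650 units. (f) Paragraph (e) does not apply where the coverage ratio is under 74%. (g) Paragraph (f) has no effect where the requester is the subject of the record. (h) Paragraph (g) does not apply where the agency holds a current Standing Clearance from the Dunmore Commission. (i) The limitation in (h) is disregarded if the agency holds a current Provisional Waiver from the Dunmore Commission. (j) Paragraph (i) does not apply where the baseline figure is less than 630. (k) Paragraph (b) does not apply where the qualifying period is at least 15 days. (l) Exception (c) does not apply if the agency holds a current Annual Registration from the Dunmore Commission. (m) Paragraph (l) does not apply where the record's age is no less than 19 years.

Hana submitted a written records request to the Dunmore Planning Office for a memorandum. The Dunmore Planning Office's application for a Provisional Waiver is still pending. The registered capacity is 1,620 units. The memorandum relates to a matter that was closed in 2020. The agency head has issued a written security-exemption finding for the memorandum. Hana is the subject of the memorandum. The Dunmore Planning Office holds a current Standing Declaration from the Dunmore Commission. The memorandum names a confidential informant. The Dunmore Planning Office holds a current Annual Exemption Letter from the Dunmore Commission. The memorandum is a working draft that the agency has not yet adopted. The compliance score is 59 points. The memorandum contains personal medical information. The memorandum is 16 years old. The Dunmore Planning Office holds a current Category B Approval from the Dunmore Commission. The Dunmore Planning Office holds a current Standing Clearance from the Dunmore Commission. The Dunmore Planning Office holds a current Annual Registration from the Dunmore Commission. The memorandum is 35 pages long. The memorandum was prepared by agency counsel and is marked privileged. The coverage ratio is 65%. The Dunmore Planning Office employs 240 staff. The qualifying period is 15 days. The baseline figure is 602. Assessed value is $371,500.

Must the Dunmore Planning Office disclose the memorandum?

All of (a)'s requirements are met (the compliance score is 59 points, under the 66 points limit; a written security-exemption finding has been issued; the number of pages in the record is 35, less than the 44 limit). As to paragraphs (e)–(j): (e) operates (the registered capacity is 1,620 units, below the 1,650 units limit), but is set aside by (f): (f) operates against (e): the coverage ratio is 65%, under the 74% limit. (g) is engaged (Hana is the subject of the memorandum), but is itself disapplied by (h): (h) is triggered — a current Standing Clearance is held. (i) is not triggered (there is no Provisional Waiver in force), so (h) stands. Exception (a) stands.
Exception (b) is satisfied on its face — assessed value is $371,500, meeting the $295,000 threshold; a current Category B Approval is held; the memorandum contains personal medical information. Turning to paragraph (k): (k) operates against (b): the qualifying period is 15 days, meeting the 15 days threshold. (b) is therefore removed.
Exception (c) is satisfied on its face — the memorandum names a confidential informant; a current Standing Declaration is held; the memorandum is privileged. But: (l) operates — a current Annual Registration is held. (m), which would lift (l), is not triggered — the record's age is 16 years, short of 19 years. Exception (c) does not apply.
Exception (d) requires that the record relates to a pending criminal investigation; but the memorandum relates to a closed matter, so (d) is unavailable.

No — exception (a) applies; the Dunmore Planning Office is not required to disclose the memorandum.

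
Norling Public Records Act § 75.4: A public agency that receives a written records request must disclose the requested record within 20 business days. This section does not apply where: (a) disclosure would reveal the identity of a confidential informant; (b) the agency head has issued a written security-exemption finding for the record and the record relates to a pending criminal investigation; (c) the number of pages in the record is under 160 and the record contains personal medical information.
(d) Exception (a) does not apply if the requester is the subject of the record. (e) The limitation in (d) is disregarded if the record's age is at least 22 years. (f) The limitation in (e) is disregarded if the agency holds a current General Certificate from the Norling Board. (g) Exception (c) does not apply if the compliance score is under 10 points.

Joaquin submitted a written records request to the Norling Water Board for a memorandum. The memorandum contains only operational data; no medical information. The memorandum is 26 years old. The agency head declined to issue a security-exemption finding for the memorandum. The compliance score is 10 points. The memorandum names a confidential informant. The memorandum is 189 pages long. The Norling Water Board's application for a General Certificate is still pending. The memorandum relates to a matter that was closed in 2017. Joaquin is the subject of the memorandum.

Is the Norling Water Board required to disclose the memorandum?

Exception (a) is satisfied on its face — the memorandum names a confidential informant. Considering the limiting provisions: (d) would limit (a) — Joaquin is the subject of the memorandum — but (e) sets (d) aside: (e) operates against (d): the record's age is 26 years, meeting the 22 years threshold. (f) is inapplicable (there is no General Certificate in force), so (e) stands. (a) remains available.
Exception (b) does not apply: the agency head declined to issue a security-exemption finding.
Exception (c) does not apply: the number of pages in the record is 189, not under 160.

No — exception (a) applies; the Norling Water Board is not required to disclose the memorandum.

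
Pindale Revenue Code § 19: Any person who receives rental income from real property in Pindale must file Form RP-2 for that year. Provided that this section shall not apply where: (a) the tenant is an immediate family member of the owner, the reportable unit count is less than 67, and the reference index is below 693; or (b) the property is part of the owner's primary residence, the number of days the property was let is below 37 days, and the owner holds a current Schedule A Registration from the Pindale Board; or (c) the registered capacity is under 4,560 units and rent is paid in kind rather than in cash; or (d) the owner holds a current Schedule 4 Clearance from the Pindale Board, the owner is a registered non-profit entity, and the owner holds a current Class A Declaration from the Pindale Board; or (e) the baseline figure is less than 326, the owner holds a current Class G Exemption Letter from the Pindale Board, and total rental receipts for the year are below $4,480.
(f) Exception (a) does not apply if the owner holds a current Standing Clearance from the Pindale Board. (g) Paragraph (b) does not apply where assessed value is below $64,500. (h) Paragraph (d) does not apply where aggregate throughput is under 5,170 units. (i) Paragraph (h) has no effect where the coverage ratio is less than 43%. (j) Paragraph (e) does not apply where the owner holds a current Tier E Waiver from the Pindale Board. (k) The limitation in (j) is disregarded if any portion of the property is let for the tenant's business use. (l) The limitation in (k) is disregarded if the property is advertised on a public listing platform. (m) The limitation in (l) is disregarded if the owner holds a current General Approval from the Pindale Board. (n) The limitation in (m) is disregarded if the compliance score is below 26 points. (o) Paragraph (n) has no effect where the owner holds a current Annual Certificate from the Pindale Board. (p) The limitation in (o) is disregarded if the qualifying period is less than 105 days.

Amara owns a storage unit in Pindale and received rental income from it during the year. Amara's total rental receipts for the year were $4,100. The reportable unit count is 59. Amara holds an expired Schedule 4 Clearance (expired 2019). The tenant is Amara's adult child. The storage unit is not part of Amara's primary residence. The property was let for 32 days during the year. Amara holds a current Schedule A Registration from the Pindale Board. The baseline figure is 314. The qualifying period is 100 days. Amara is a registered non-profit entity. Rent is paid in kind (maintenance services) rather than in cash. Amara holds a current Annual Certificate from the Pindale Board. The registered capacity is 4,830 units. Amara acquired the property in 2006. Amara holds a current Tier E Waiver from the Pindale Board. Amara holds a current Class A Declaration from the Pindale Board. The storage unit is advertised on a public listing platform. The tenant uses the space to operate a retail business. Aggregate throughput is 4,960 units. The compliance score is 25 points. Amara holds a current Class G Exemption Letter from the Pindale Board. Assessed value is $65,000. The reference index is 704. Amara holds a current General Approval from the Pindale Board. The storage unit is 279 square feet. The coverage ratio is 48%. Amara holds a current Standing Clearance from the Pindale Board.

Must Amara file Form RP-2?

Yes — Amara must file Form RP-2.

Exception (a) does not apply: the reference index is 704, not below 693.
Exception (b) fails — the storage unit is not part of the primary residence.
Exception (c) fails — the registered capacity is 4,830 units, not under 4,560 units.
Exception (d) requires that the owner holds a current Schedule 4 Clearance from the Pindale Board; but the Schedule 4 Clearance is not current, so (d) is unavailable.
All of (e)'s requirements are met (the baseline figure is 314, less than the 326 limit; a current Class G Exemption Letter is held; total rental receipts for the year are $4,100, below the $4,480 limit). However, paragraphs (j)–(p) must be considered: (j) operates against (e): a current Tier E Waiver is held. (k) is engaged (the space is let for business use), but is itself disapplied by (l): (l) is engaged — the property is publicly advertised. (m) would limit (l) — a current General Approval is held — but (n) sets (m) aside: (n) is engaged — the compliance score is 25 points, below the 26 points limit. (o) would limit (n) — a current Annual Certificate is held — but (p) sets (o) aside: (p) operates — the qualifying period is 100 days, less than the 105 days limit. Exception (e) does not apply.
No exception is made out. Amara falls within the general rule.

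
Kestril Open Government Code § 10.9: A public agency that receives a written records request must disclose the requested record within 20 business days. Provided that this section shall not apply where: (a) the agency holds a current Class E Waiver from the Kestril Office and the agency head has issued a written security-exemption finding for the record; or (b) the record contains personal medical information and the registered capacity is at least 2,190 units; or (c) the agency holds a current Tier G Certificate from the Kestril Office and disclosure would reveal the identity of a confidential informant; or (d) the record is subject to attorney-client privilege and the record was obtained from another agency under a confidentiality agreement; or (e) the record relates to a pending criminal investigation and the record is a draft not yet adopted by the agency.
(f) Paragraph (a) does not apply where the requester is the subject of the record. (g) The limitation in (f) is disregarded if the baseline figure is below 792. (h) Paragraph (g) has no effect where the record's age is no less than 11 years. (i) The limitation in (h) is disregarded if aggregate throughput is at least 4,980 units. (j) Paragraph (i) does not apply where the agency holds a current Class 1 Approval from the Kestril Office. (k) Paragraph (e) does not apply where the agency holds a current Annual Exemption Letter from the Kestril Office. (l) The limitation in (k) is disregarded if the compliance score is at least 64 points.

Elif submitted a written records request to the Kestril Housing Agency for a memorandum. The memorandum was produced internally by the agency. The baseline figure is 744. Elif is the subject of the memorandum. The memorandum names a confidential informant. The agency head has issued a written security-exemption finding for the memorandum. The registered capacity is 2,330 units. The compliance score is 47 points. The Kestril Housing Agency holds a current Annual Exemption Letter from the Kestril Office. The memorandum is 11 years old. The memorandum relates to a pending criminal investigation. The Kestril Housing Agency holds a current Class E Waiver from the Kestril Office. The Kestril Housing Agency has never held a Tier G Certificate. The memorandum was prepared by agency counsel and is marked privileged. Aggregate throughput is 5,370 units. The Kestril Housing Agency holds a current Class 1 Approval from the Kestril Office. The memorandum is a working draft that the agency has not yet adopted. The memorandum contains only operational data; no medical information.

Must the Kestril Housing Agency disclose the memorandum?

Yes — the Kestril Housing Agency must disclose the memorandum.

Exception (a) is satisfied on its face — a current Class E Waiver is held; a written security-exemption finding has been issued. However, paragraphs (f)–(j) must be considered: (f) applies — Elif is the subject of the memorandum. (g) would limit (f) — the baseline figure is 744, below the 792 limit — but (h) sets (g) aside: (h) operates — the record's age is 11 years, meeting the 11 years threshold. (i) would limit (h) — aggregate throughput is 5,370 units, meeting the 4,980 units threshold — but (j) sets (i) aside: (j) operates against (i): a current Class 1 Approval is held. Exception (a) does not apply.
Exception (b) fails — the memorandum contains only operational data.
Exception (c) fails — no current Tier G Certificate is held.
Exception (d) does not apply: the memorandum was produced internally.
All of (e)'s requirements are met (the memorandum relates to a pending investigation; the memorandum is an unadopted draft). But: (k) operates against (e): a current Annual Exemption Letter is held. (l) is not engaged (the compliance score is 47 points, short of 64 points), so (k) stands. (e) is therefore removed.
None of the exceptions is available; § 10.9 applies in full.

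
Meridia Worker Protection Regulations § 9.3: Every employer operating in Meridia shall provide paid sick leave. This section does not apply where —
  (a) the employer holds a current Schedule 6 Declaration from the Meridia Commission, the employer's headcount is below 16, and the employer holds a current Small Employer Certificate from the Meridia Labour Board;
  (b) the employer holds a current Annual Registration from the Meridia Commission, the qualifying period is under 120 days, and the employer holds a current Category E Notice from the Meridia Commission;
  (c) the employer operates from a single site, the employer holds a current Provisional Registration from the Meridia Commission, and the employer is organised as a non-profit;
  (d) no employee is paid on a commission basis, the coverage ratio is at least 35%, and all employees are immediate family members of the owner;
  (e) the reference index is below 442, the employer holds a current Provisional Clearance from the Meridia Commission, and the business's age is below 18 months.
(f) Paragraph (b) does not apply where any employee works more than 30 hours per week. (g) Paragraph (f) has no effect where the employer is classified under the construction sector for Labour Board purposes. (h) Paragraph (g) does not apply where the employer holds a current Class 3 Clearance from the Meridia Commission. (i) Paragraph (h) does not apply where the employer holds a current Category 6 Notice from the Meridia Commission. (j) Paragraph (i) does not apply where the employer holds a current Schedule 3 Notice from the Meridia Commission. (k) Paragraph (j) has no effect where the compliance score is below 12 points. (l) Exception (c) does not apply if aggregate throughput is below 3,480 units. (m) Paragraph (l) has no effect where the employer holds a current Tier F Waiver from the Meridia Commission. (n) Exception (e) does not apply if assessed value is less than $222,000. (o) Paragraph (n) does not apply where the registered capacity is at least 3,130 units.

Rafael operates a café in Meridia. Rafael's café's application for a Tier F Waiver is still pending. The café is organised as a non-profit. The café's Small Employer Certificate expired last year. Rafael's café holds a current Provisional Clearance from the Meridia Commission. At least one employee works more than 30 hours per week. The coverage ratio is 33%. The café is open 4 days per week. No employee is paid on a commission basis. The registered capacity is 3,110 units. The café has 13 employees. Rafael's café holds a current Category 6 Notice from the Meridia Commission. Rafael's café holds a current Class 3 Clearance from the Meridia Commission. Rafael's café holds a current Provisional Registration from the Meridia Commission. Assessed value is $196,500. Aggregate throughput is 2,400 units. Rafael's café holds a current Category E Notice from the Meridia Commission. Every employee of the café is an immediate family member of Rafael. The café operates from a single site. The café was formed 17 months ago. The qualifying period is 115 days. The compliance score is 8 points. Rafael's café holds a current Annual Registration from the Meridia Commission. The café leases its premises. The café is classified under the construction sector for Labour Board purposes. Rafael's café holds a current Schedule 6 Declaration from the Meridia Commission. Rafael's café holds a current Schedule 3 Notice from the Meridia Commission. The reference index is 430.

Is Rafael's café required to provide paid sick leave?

Exception (a) fails — the Small Employer Certificate has expired.
Exception (b)'s conditions are all satisfied: a current Annual Registration is held; the qualifying period is 115 days, under the 120 days limit; a current Category E Notice is held. Applying paragraphs (f)–(k): (f) applies (at least one employee exceeds 30 hours/week), but is set aside by (g): (g) operates — the café is classified under the construction sector. (h) operates (a current Class 3 Clearance is held), but is displaced by (i): (i) operates against (h): a current Category 6 Notice is held. (j) would limit (i) — a current Schedule 3 Notice is held — but (k) sets (j) aside: (k) applies — the compliance score is 8 points, below the 12 points limit. Exception (b) stands.
Exception (c)'s conditions are all satisfied: the employer operates from a single site; a current Provisional Registration is held; the employer is a non-profit. But applying paragraphs (l)–(m): (l) operates against (c): aggregate throughput is 2,400 units, below the 3,480 units limit. (m) does not operate here (no current Tier F Waiver is held), so (l) stands. (c) is therefore removed.
Exception (d) requires that the coverage ratio is at least 35%; but the coverage ratio is 33%, short of 35%, so (d) is unavailable.
Exception (e): the reference index is 430, below the 442 limit; a current Provisional Clearance is held; the business's age is 17 months, below the 18 months limit — every condition holds. But applying paragraphs (n)–(o): (n) is engaged — assessed value is $196,500, less than the $222,000 limit. (o), which would lift (n), is not triggered — the registered capacity is 3,110 units, short of 3,130 units. Exception (e) does not apply.

No — exception (b) applies; Rafael's café is not required to provide paid sick leave.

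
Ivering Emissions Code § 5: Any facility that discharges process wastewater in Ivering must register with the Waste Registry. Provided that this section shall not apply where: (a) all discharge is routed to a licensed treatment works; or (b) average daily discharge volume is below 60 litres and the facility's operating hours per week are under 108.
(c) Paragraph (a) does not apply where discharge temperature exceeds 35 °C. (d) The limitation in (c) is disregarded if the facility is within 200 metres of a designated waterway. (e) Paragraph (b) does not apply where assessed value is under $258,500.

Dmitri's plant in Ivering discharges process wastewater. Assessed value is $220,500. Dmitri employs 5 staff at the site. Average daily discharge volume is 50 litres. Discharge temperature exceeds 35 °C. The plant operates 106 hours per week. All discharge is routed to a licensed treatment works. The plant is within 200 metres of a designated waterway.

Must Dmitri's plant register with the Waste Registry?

No — exception (a) applies; Dmitri's plant is not required to register with the Waste Registry.

All of (a)'s requirements are met (discharge is routed to a licensed treatment works). Under paragraphs (c)–(d): (c) would limit (a) — discharge temperature exceeds 35 °C — but (d) sets (c) aside: (d) operates — the plant is within 200 m of a designated waterway. So (a) applies.
Exception (b)'s conditions are all satisfied: average daily discharge volume is 50 litres, below the 60 litres limit; the facility's operating hours per week are 106, under the 108 limit. But: (e) operates against (b): assessed value is $220,500, under the $258,500 limit. So (b) is unavailable.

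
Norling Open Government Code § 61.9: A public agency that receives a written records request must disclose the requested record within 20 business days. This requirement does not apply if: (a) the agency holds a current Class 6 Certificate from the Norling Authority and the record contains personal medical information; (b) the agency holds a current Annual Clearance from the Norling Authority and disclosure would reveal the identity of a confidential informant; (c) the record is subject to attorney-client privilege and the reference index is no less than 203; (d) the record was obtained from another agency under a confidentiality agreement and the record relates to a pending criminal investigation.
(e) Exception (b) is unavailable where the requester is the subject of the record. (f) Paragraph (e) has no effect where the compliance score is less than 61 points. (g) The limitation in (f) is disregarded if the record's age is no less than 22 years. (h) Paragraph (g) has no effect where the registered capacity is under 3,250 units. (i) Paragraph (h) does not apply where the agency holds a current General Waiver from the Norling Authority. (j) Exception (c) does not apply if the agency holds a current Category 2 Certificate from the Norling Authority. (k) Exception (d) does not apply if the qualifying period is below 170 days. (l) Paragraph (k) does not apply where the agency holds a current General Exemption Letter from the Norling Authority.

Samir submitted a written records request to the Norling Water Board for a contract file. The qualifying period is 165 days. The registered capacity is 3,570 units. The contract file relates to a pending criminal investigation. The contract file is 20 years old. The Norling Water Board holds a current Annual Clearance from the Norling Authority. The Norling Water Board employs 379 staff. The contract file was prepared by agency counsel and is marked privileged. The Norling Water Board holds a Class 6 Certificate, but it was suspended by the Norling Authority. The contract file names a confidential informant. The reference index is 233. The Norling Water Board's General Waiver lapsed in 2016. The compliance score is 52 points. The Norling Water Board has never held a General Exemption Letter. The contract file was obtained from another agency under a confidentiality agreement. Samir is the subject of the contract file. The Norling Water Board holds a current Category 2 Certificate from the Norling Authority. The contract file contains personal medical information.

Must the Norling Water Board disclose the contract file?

Exception (a) requires that the agency holds a current Class 6 Certificate from the Norling Authority; but no current Class 6 Certificate is held, so (a) is unavailable.
Exception (b) is satisfied on its face — a current Annual Clearance is held; the contract file names a confidential informant. As to paragraphs (e)–(i): (e) would limit (b) — Samir is the subject of the contract file — but (f) sets (e) aside: (f) is engaged — the compliance score is 52 points, less than the 61 points limit. (g) is inapplicable (the record's age is 20 years, short of 22 years), so (f) stands. So (b) applies.
Exception (c): the contract file is privileged; the reference index is 233, meeting the 203 threshold — every condition holds. Turning to paragraph (j): (j) operates against (c): a current Category 2 Certificate is held. (c) is therefore removed.
Exception (d) is satisfied on its face — the contract file was obtained under a confidentiality agreement; the contract file relates to a pending investigation. But: (k) applies — the qualifying period is 165 days, below the 170 days limit. (l) is not engaged (there is no General Exemption Letter in force), so (k) stands. (d) is therefore removed.

No — exception (b) applies; the Norling Water Board is not required to disclose the contract file.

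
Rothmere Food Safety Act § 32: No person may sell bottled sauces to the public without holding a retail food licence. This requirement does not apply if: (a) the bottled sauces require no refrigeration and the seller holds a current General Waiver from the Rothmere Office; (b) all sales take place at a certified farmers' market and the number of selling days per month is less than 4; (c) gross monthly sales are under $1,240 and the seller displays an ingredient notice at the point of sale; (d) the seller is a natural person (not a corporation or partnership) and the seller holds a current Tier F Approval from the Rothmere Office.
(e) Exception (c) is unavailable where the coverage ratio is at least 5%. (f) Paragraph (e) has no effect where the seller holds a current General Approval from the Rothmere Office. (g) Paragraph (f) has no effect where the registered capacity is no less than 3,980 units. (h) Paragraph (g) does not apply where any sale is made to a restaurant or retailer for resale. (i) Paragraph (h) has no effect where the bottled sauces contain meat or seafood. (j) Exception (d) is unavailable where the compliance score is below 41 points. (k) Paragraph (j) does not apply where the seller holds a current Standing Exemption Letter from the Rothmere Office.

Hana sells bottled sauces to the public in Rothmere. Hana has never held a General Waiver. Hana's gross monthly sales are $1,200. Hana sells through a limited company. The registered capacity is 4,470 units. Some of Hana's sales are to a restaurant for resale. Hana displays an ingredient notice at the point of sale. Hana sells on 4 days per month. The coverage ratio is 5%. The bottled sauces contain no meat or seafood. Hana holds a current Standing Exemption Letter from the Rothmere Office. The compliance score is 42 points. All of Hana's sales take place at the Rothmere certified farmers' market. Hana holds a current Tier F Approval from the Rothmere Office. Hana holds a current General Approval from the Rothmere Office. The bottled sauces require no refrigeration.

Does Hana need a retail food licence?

No — exception (c) applies; Hana is not required to hold a retail food licence.

Exception (a) fails — there is no General Waiver in force.
Exception (b) does not apply: the number of selling days per month is 4, not less than 4.
All of (c)'s requirements are met (gross monthly sales are $1,200, under the $1,240 limit; an ingredient notice is displayed). Under paragraphs (e)–(i): (e) would limit (c) — the coverage ratio is 5%, meeting the 5% threshold — but (f) sets (e) aside: (f) operates against (e): a current General Approval is held. (g) is engaged (the registered capacity is 4,470 units, meeting the 3,980 units threshold), but is set aside by (h): (h) operates against (g): some sales are to a restaurant for resale. (i), which would lift (h), is not triggered — the bottled sauces contain no meat or seafood. Exception (c) stands.
Exception (d) does not apply: the seller operates through a limited company.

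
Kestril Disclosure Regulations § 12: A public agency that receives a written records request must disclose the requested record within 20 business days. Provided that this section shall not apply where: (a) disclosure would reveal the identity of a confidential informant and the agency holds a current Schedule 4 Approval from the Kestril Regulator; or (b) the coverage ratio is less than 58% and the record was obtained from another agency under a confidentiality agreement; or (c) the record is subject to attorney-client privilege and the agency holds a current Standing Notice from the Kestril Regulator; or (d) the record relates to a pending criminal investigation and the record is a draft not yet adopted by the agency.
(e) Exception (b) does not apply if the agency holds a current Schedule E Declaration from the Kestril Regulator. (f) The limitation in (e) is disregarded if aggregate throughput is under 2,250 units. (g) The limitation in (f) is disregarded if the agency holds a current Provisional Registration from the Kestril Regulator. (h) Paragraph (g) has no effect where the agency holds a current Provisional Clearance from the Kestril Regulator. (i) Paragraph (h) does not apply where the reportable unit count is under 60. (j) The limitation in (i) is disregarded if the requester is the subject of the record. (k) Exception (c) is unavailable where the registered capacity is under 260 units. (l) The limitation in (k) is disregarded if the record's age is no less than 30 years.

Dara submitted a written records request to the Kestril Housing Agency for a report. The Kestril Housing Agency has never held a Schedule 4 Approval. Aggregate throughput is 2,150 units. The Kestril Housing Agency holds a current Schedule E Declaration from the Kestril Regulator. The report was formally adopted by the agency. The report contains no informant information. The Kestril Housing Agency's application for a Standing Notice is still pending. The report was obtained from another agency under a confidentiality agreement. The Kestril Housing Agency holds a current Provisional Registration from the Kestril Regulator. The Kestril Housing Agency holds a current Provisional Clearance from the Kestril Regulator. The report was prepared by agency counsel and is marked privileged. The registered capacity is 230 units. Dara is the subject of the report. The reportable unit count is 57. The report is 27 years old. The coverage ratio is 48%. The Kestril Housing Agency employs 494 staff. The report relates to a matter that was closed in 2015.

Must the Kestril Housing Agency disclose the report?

Exception (a) does not apply: the report contains no informant information.
Exception (b): the coverage ratio is 48%, less than the 58% limit; the report was obtained under a confidentiality agreement — every condition holds. Under paragraphs (e)–(j): (e) is engaged (a current Schedule E Declaration is held), but is displaced by (f): (f) operates against (e): aggregate throughput is 2,150 units, under the 2,250 units limit. (g) is engaged (a current Provisional Registration is held), but yields to (h): (h) operates — a current Provisional Clearance is held. (i) is engaged (the reportable unit count is 57, under the 60 limit), but is displaced by (j): (j) operates — Dara is the subject of the report. (b) remains available.
Exception (c) requires that the agency holds a current Standing Notice from the Kestril Regulator; but there is no Standing Notice in force, so (c) is unavailable.
Exception (d) requires that the record relates to a pending criminal investigation; but the report relates to a closed matter, so (d) is unavailable.

No — exception (b) applies; the Kestril Housing Agency is not required to disclose the report.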